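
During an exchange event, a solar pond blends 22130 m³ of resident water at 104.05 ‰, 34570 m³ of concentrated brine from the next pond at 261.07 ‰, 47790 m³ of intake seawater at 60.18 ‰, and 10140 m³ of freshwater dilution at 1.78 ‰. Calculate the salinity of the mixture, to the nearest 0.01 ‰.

Mass of salt is conserved:
salt = 22,130×104.05 + 34,570×261.07 + 47,790×60.18 + 10,140×1.78 = 2,302,626.5 + 9,025,189.9 + 2,876,002.2 + 18,049.2 = 14,221,867.8
volume = 22,130 + 34,570 + 47,790 + 10,140 = 114,630 m³
S = 14,221,867.8 / 114,630 = 124.0676 ‰

124.07 ‰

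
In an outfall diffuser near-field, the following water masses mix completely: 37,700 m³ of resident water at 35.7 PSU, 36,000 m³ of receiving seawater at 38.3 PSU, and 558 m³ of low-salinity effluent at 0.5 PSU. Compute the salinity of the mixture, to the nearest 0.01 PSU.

Weighted by volume,
salt = 37,700×35.7 + 36,000×38.3 + 558×0.5 = 1,345,890 + 1,378,800 + 279 = 2,724,969
volume = 37,700 + 36,000 + 558 = 74,258 m³
S = 2,724,969 / 74,258 = 36.696 PSU

36.70 PSU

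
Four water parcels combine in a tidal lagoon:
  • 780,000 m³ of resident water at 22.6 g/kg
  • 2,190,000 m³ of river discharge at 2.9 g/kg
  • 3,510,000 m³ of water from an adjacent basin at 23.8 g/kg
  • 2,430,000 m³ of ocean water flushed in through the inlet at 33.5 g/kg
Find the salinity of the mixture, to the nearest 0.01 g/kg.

21.20 g/kg

By conservation of dissolved salt,
salt = 780,000×22.6 + 2,190,000×2.9 + 3,510,000×23.8 + 2,430,000×33.5 = 17,628,000 + 6,351,000 + 83,538,000 + 81,405,000 = 188,922,000
volume = 780,000 + 2,190,000 + 3,510,000 + 2,430,000 = 8,910,000 m³
S = 188,922,000 / 8,910,000 = 21.2034 g/kg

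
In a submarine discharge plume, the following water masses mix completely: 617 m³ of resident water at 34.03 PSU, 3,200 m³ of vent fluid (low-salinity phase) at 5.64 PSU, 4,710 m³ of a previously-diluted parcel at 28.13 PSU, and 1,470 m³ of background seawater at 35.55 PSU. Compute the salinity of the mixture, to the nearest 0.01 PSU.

22.39 PSU

Total salt / total volume:
salt = 617×34.03 + 3,200×5.64 + 4,710×28.13 + 1,470×35.55 = 20,996.51 + 18,048 + 132,492.3 + 52,258.5 = 223,795.31
volume = 617 + 3,200 + 4,710 + 1,470 = 9,997 m³
S = 223,795.31 / 9,997 = 22.3862 PSU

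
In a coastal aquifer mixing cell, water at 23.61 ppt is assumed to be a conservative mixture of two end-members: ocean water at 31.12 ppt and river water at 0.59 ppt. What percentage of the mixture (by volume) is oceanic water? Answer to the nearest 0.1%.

75.4%

Let g be the oceanic fraction. Salt balance per unit volume:
g×31.12 + (1−g)×0.59 = 23.61
g = (23.61 − 0.59) / (31.12 − 0.59) = 23.02/30.53 = 0.754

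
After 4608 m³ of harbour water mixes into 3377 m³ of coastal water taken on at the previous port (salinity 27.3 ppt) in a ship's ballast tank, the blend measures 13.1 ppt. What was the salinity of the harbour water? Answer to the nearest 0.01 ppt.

2.69 ppt

Salt balance: 3,377×27.3 + 4,608×S = 7,985×13.1
92,192.1 + 4,608·S = 104,603.5
S = (104,603.5 − 92,192.1) / 4,608 = 2.6934 ppt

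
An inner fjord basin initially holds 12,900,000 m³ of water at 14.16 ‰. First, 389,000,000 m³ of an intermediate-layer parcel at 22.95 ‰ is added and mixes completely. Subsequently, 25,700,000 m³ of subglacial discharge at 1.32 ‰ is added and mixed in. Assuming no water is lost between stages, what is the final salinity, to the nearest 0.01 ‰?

21.38 ‰

Salt balance:
Initial salt = 12,900,000×14.16 = 182,664,000
After stage 1: salt = 182,664,000 + 389,000,000×22.95 = 9,110,214,000; volume = 401,900,000 m³; S = 22.668 ‰
After stage 2: salt = 9,110,214,000 + 25,700,000×1.32 = 9,144,138,000; volume = 427,600,000 m³
S = 9,144,138,000 / 427,600,000 = 21.3848 ‰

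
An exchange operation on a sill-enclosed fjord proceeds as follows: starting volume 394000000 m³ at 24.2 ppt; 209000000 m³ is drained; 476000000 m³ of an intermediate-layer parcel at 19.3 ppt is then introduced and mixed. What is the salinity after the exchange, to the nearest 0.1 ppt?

20.7 ppt

Remaining after removal: 185,000,000 m³ at 24.2 ppt (salt = 4,477,000,000)
After addition: salt = 4,477,000,000 + 476,000,000×19.3 = 13,663,800,000; volume = 661,000,000 m³
S = 13,663,800,000 / 661,000,000 = 20.6714 ppt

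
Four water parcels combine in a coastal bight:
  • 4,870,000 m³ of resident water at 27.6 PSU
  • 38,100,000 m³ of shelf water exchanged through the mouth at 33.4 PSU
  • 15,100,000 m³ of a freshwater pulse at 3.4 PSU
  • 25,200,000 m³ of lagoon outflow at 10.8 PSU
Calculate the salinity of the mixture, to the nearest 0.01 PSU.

20.78 PSU

Salt balance:
salt = 4,870,000×27.6 + 38,100,000×33.4 + 15,100,000×3.4 + 25,200,000×10.8 = 134,412,000 + 1,272,540,000 + 51,340,000 + 272,160,000 = 1,730,452,000
volume = 4,870,000 + 38,100,000 + 15,100,000 + 25,200,000 = 83,270,000 m³
S = 1,730,452,000 / 83,270,000 = 20.7812 PSU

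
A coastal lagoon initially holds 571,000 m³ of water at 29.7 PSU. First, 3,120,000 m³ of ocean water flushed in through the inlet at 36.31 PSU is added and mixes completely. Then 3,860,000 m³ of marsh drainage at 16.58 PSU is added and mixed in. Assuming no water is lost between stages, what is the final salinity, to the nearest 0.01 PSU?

25.72 PSU

By conservation of dissolved salt,
Initial salt = 571,000×29.7 = 16,958,700
After stage 1: salt = 16,958,700 + 3,120,000×36.31 = 130,245,900; volume = 3,691,000 m³; S = 35.287 PSU
After stage 2: salt = 130,245,900 + 3,860,000×16.58 = 194,244,700; volume = 7,551,000 m³
S = 194,244,700 / 7,551,000 = 25.7244 PSU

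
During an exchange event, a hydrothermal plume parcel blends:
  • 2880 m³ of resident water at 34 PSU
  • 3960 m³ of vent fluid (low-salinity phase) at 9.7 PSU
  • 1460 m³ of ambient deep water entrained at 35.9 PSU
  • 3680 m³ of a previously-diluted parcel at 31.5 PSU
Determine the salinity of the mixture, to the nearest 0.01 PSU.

25.43 PSU

Salt balance:
salt = 2,880×34 + 3,960×9.7 + 1,460×35.9 + 3,680×31.5 = 97,920 + 38,412 + 52,414 + 115,920 = 304,666
volume = 2,880 + 3,960 + 1,460 + 3,680 = 11,980 m³
S = 304,666 / 11,980 = 25.4312 PSU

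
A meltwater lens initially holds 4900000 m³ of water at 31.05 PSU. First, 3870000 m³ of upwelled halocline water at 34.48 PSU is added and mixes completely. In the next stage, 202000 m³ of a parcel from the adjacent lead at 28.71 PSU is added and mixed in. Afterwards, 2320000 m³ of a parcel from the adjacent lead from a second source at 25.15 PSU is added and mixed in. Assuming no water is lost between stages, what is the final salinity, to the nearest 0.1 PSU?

Mass of salt is conserved:
Initial salt = 4,900,000×31.05 = 152,145,000
After stage 1: salt = 152,145,000 + 3,870,000×34.48 = 285,582,600; volume = 8,770,000 m³; S = 32.564 PSU
After stage 2: salt = 285,582,600 + 202,000×28.71 = 291,382,020; volume = 8,972,000 m³; S = 32.477 PSU
After stage 3: salt = 291,382,020 + 2,320,000×25.15 = 349,730,020; volume = 11,292,000 m³
S = 349,730,020 / 11,292,000 = 30.9715 PSU

31.0 PSU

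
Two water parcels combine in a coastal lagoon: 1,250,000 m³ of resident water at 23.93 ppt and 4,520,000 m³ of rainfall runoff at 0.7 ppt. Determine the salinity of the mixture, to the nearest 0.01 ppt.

Mass of salt is conserved:
salt = 1,250,000×23.93 + 4,520,000×0.7 = 29,912,500 + 3,164,000 = 33,076,500
volume = 1,250,000 + 4,520,000 = 5,770,000 m³
S = 33,076,500 / 5,770,000 = 5.7325 ppt

5.73 ppt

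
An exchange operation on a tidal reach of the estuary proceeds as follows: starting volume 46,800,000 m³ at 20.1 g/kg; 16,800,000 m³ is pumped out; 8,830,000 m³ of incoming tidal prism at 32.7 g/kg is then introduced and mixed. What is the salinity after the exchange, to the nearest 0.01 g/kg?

22.97 g/kg

Remaining after removal: 30,000,000 m³ at 20.1 g/kg (salt = 603,000,000)
After addition: salt = 603,000,000 + 8,830,000×32.7 = 891,741,000; volume = 38,830,000 m³
S = 891,741,000 / 38,830,000 = 22.9653 g/kg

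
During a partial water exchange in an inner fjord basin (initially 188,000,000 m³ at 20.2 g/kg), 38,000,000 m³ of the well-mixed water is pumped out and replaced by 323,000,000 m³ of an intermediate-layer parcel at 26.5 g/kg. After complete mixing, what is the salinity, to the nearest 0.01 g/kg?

Remaining after removal: 150,000,000 m³ at 20.2 g/kg (salt = 3,030,000,000)
After addition: salt = 3,030,000,000 + 323,000,000×26.5 = 11,589,500,000; volume = 473,000,000 m³
S = 11,589,500,000 / 473,000,000 = 24.5021 g/kg

24.50 g/kg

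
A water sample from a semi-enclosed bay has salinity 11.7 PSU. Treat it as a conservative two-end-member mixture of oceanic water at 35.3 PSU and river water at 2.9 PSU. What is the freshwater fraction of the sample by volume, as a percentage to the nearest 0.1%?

Let f be the freshwater fraction. Salt balance per unit volume:
f×2.9 + (1−f)×35.3 = 11.7
f = (35.3 − 11.7) / (35.3 − 2.9) = 23.6/32.4 = 0.7284

72.8%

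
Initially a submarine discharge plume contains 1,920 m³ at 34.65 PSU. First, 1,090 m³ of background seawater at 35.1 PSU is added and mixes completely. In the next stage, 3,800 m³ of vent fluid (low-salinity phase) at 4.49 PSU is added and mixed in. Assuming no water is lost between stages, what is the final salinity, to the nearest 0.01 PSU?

Weighted by volume,
Initial salt = 1,920×34.65 = 66,528
After stage 1: salt = 66,528 + 1,090×35.1 = 104,787; volume = 3,010 m³; S = 34.813 PSU
After stage 2: salt = 104,787 + 3,800×4.49 = 121,849; volume = 6,810 m³
S = 121,849 / 6,810 = 17.8927 PSU

17.89 PSU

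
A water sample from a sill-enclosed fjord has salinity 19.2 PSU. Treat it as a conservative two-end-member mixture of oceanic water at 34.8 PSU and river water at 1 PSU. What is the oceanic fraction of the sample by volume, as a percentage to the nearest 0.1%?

Let g be the oceanic fraction. Salt balance per unit volume:
g×34.8 + (1−g)×1 = 19.2
g = (19.2 − 1) / (34.8 − 1) = 18.2/33.8 = 0.5385

53.8%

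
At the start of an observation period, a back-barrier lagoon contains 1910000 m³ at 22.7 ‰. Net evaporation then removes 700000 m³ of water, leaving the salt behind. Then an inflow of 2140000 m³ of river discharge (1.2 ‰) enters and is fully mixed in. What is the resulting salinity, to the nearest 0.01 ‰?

After evaporation: salt = 1,910,000×22.7 = 43,357,000; volume = 1,910,000 − 700,000 = 1,210,000 m³
After mixing: salt = 43,357,000 + 2,140,000×1.2 = 45,925,000; volume = 1,210,000 + 2,140,000 = 3,350,000 m³
S = 45,925,000 / 3,350,000 = 13.709 ‰

13.71 ‰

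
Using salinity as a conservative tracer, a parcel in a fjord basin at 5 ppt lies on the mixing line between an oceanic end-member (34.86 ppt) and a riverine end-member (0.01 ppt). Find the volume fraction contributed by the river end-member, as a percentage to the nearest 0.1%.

85.7%

Let f be the freshwater fraction. Salt balance per unit volume:
f×0.01 + (1−f)×34.86 = 5
f = (34.86 − 5) / (34.86 − 0.01) = 29.86/34.85 = 0.8568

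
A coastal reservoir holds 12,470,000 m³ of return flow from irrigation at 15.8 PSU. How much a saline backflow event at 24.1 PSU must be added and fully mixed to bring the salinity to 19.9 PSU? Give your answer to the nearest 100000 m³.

12200000 m³

Salt balance: 12,470,000×15.8 + V×24.1 = (12,470,000+V)×19.9
197,026,000 + 24.1V = 248,153,000 + 19.9V
51,127,000 = 4.2V
V = 12,173,095.24 m³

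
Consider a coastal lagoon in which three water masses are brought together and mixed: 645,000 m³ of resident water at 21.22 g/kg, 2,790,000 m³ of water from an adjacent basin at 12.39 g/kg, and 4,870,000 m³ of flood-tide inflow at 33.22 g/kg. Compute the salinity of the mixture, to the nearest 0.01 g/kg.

25.29 g/kg

By conservation of dissolved salt,
salt = 645,000×21.22 + 2,790,000×12.39 + 4,870,000×33.22 = 13,686,900 + 34,568,100 + 161,781,400 = 210,036,400
volume = 645,000 + 2,790,000 + 4,870,000 = 8,305,000 m³
S = 210,036,400 / 8,305,000 = 25.2904 g/kg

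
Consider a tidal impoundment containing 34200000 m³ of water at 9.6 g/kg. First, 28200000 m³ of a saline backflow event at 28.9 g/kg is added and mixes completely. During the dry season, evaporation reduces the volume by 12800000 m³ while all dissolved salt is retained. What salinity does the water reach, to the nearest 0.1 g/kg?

23.1 g/kg

After mixing: salt = 34,200,000×9.6 + 28,200,000×28.9 = 1,143,300,000; volume = 62,400,000 m³
After evaporation: salt unchanged = 1,143,300,000; volume = 62,400,000 − 12,800,000 = 49,600,000 m³
S = 1,143,300,000 / 49,600,000 = 23.0504 g/kg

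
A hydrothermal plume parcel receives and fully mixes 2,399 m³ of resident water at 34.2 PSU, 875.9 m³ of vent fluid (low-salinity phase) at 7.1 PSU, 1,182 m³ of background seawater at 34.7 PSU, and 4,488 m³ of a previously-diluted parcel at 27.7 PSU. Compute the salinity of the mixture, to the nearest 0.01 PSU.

Total salt / total volume:
salt = 2,399×34.2 + 875.9×7.1 + 1,182×34.7 + 4,488×27.7 = 82,045.8 + 6,218.89 + 41,015.4 + 124,317.6 = 253,597.69
volume = 2,399 + 875.9 + 1,182 + 4,488 = 8,944.9 m³
S = 253,597.69 / 8,944.9 = 28.3511 PSU

28.35 PSU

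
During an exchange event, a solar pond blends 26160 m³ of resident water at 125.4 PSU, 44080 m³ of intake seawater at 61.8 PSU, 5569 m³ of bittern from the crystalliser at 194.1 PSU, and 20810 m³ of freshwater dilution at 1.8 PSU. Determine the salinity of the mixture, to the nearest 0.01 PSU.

By conservation of dissolved salt,
salt = 26,160×125.4 + 44,080×61.8 + 5,569×194.1 + 20,810×1.8 = 3,280,464 + 2,724,144 + 1,080,942.9 + 37,458 = 7,123,008.9
volume = 26,160 + 44,080 + 5,569 + 20,810 = 96,619 m³
S = 7,123,008.9 / 96,619 = 73.7227 PSU

73.72 PSU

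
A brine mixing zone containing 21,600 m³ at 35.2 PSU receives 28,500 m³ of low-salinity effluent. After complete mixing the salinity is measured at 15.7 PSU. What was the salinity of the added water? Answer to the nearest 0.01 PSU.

Salt balance: 21,600×35.2 + 28,500×S = 50,100×15.7
760,320 + 28,500·S = 786,570
S = (786,570 − 760,320) / 28,500 = 0.9211 PSU

0.92 PSU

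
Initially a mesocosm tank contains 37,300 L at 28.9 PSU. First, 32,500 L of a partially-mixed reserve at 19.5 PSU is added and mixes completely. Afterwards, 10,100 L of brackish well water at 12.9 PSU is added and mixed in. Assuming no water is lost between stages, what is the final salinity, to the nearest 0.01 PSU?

23.05 PSU

Salt balance:
Initial salt = 37,300×28.9 = 1,077,970
After stage 1: salt = 1,077,970 + 32,500×19.5 = 1,711,720; volume = 69,800 L; S = 24.523 PSU
After stage 2: salt = 1,711,720 + 10,100×12.9 = 1,842,010; volume = 79,900 L
S = 1,842,010 / 79,900 = 23.0539 PSU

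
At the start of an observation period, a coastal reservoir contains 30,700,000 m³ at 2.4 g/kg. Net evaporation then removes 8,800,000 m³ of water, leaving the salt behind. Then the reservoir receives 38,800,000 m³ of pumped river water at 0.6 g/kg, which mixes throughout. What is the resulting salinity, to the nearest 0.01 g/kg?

1.60 g/kg

After evaporation: salt = 30,700,000×2.4 = 73,680,000; volume = 30,700,000 − 8,800,000 = 21,900,000 m³
After mixing: salt = 73,680,000 + 38,800,000×0.6 = 96,960,000; volume = 21,900,000 + 38,800,000 = 60,700,000 m³
S = 96,960,000 / 60,700,000 = 1.5974 g/kg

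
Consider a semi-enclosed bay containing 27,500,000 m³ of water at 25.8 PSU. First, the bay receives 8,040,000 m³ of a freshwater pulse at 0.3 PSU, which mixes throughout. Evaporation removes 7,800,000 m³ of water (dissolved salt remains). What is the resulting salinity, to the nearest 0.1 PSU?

25.7 PSU

After mixing: salt = 27,500,000×25.8 + 8,040,000×0.3 = 711,912,000; volume = 35,540,000 m³
After evaporation: salt unchanged = 711,912,000; volume = 35,540,000 − 7,800,000 = 27,740,000 m³
S = 711,912,000 / 27,740,000 = 25.6637 PSU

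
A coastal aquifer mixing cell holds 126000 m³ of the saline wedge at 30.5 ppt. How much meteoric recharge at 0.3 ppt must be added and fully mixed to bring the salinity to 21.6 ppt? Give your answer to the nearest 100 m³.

52600 m³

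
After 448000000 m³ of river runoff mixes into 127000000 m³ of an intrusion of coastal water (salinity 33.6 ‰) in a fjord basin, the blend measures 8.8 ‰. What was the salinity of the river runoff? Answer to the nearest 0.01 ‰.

Salt balance: 127,000,000×33.6 + 448,000,000×S = 575,000,000×8.8
4,267,200,000 + 448,000,000·S = 5,060,000,000
S = (5,060,000,000 − 4,267,200,000) / 448,000,000 = 1.7696 ‰

1.77 ‰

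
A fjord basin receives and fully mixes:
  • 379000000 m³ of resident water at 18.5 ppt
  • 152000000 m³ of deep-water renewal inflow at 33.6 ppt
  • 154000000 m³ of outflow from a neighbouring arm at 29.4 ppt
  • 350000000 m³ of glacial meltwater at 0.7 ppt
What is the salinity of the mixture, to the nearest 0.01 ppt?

16.32 ppt

Total salt / total volume:
salt = 379,000,000×18.5 + 152,000,000×33.6 + 154,000,000×29.4 + 350,000,000×0.7 = 7,011,500,000 + 5,107,200,000 + 4,527,600,000 + 245,000,000 = 16,891,300,000
volume = 379,000,000 + 152,000,000 + 154,000,000 + 350,000,000 = 1,035,000,000 m³
S = 16,891,300,000 / 1,035,000,000 = 16.3201 ppt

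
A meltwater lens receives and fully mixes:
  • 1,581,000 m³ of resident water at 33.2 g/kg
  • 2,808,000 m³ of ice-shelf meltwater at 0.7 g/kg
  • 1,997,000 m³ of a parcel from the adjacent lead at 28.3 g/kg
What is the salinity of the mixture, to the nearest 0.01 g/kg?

17.38 g/kg

Mass of salt is conserved:
salt = 1,581,000×33.2 + 2,808,000×0.7 + 1,997,000×28.3 = 52,489,200 + 1,965,600 + 56,515,100 = 110,969,900
volume = 1,581,000 + 2,808,000 + 1,997,000 = 6,386,000 m³
S = 110,969,900 / 6,386,000 = 17.3771 g/kg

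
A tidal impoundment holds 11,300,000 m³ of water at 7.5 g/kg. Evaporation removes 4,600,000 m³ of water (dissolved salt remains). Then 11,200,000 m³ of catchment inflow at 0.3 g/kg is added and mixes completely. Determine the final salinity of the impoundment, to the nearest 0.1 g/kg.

4.9 g/kg

After evaporation: salt = 11,300,000×7.5 = 84,750,000; volume = 11,300,000 − 4,600,000 = 6,700,000 m³
After mixing: salt = 84,750,000 + 11,200,000×0.3 = 88,110,000; volume = 6,700,000 + 11,200,000 = 17,900,000 m³
S = 88,110,000 / 17,900,000 = 4.9223 g/kg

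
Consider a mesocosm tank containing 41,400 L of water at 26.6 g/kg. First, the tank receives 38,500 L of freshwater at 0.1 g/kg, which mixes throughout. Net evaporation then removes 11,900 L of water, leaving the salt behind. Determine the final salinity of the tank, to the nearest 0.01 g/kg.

After mixing: salt = 41,400×26.6 + 38,500×0.1 = 1,105,090; volume = 79,900 L
After evaporation: salt unchanged = 1,105,090; volume = 79,900 − 11,900 = 68,000 L
S = 1,105,090 / 68,000 = 16.2513 g/kg

16.25 g/kg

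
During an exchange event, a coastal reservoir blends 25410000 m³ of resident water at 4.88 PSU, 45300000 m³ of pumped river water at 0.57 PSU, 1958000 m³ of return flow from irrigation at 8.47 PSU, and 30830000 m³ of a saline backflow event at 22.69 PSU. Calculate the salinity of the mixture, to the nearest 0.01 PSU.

8.37 PSU

Conserving salt mass:
salt = 25,410,000×4.88 + 45,300,000×0.57 + 1,958,000×8.47 + 30,830,000×22.69 = 124,000,800 + 25,821,000 + 16,584,260 + 699,532,700 = 865,938,760
volume = 25,410,000 + 45,300,000 + 1,958,000 + 30,830,000 = 103,498,000 m³
S = 865,938,760 / 103,498,000 = 8.3667 PSU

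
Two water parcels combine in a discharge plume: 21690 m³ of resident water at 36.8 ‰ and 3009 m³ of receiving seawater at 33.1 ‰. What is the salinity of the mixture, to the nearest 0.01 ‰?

36.35 ‰

Salt balance:
salt = 21,690×36.8 + 3,009×33.1 = 798,192 + 99,597.9 = 897,789.9
volume = 21,690 + 3,009 = 24,699 m³
S = 897,789.9 / 24,699 = 36.3492 ‰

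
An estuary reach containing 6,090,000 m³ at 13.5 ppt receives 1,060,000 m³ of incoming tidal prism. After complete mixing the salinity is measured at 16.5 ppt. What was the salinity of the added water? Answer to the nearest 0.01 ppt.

33.74 ppt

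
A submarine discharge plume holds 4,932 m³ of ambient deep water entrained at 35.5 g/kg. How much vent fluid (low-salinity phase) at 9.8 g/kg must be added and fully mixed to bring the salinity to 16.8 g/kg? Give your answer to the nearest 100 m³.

13200 m³

Salt balance: 4,932×35.5 + V×9.8 = (4,932+V)×16.8
175,086 + 9.8V = 82,857.6 + 16.8V
92,228.4 = 7V
V = 13,175.49 m³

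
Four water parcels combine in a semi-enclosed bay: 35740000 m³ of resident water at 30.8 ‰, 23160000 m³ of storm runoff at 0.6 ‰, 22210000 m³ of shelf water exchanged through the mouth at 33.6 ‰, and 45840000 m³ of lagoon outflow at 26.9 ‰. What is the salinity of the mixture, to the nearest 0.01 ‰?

24.37 ‰

Total salt / total volume:
salt = 35,740,000×30.8 + 23,160,000×0.6 + 22,210,000×33.6 + 45,840,000×26.9 = 1,100,792,000 + 13,896,000 + 746,256,000 + 1,233,096,000 = 3,094,040,000
volume = 35,740,000 + 23,160,000 + 22,210,000 + 45,840,000 = 126,950,000 m³
S = 3,094,040,000 / 126,950,000 = 24.3721 ‰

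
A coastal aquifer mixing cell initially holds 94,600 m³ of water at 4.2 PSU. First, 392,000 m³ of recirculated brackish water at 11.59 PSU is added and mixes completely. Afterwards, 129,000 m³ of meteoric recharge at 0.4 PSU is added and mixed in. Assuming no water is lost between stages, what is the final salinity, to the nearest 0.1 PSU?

8.1 PSU

By conservation of dissolved salt,
Initial salt = 94,600×4.2 = 397,320
After stage 1: salt = 397,320 + 392,000×11.59 = 4,940,600; volume = 486,600 m³; S = 10.153 PSU
After stage 2: salt = 4,940,600 + 129,000×0.4 = 4,992,200; volume = 615,600 m³
S = 4,992,200 / 615,600 = 8.1095 PSU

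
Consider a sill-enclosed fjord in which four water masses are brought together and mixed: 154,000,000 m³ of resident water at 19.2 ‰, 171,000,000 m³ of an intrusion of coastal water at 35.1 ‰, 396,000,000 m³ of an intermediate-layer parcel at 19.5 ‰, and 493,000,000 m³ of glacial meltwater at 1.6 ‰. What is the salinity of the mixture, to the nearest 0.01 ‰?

14.39 ‰

Conserving salt mass:
salt = 154,000,000×19.2 + 171,000,000×35.1 + 396,000,000×19.5 + 493,000,000×1.6 = 2,956,800,000 + 6,002,100,000 + 7,722,000,000 + 788,800,000 = 17,469,700,000
volume = 154,000,000 + 171,000,000 + 396,000,000 + 493,000,000 = 1,214,000,000 m³
S = 17,469,700,000 / 1,214,000,000 = 14.3902 ‰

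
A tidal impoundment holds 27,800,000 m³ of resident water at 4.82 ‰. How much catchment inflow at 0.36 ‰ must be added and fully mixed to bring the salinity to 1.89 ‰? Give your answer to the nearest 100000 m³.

Salt balance: 27,800,000×4.82 + V×0.36 = (27,800,000+V)×1.89
133,996,000 + 0.36V = 52,542,000 + 1.89V
81,454,000 = 1.53V
V = 53,237,908.5 m³

53200000 m³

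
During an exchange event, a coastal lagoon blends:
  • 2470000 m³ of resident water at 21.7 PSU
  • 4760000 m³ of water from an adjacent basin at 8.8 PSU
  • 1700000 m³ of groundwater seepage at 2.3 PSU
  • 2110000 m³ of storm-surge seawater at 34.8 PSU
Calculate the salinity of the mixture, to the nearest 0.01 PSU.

Weighted by volume,
salt = 2,470,000×21.7 + 4,760,000×8.8 + 1,700,000×2.3 + 2,110,000×34.8 = 53,599,000 + 41,888,000 + 3,910,000 + 73,428,000 = 172,825,000
volume = 2,470,000 + 4,760,000 + 1,700,000 + 2,110,000 = 11,040,000 m³
S = 172,825,000 / 11,040,000 = 15.6544 PSU

15.65 PSU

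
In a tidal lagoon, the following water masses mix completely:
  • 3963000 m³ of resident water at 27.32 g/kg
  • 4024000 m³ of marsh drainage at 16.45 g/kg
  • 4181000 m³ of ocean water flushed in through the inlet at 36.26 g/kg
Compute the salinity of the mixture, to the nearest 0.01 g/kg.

Salt balance:
salt = 3,963,000×27.32 + 4,024,000×16.45 + 4,181,000×36.26 = 108,269,160 + 66,194,800 + 151,603,060 = 326,067,020
volume = 3,963,000 + 4,024,000 + 4,181,000 = 12,168,000 m³
S = 326,067,020 / 12,168,000 = 26.7971 g/kg

26.80 g/kg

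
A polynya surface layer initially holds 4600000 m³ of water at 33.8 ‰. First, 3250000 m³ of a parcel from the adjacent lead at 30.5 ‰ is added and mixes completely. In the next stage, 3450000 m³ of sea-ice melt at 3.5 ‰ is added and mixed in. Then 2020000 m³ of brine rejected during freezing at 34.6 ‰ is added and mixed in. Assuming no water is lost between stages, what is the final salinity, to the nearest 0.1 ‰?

Total salt / total volume:
Initial salt = 4,600,000×33.8 = 155,480,000
After stage 1: salt = 155,480,000 + 3,250,000×30.5 = 254,605,000; volume = 7,850,000 m³; S = 32.434 ‰
After stage 2: salt = 254,605,000 + 3,450,000×3.5 = 266,680,000; volume = 11,300,000 m³; S = 23.6 ‰
After stage 3: salt = 266,680,000 + 2,020,000×34.6 = 336,572,000; volume = 13,320,000 m³
S = 336,572,000 / 13,320,000 = 25.2682 ‰

25.3 ‰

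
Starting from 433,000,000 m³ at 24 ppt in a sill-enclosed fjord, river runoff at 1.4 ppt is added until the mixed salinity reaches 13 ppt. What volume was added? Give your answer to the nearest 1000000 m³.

411000000 m³

Salt balance: 433,000,000×24 + V×1.4 = (433,000,000+V)×13
10,392,000,000 + 1.4V = 5,629,000,000 + 13V
4,763,000,000 = 11.6V
V = 410,603,448.28 m³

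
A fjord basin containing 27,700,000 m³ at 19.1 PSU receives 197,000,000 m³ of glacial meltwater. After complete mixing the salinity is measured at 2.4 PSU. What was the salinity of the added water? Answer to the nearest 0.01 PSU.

0.05 PSU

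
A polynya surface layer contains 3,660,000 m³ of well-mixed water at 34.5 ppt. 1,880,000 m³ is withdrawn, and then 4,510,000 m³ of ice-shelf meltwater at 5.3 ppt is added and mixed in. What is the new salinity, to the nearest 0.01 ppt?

Remaining after removal: 1,780,000 m³ at 34.5 ppt (salt = 61,410,000)
After addition: salt = 61,410,000 + 4,510,000×5.3 = 85,313,000; volume = 6,290,000 m³
S = 85,313,000 / 6,290,000 = 13.5633 ppt

13.56 ppt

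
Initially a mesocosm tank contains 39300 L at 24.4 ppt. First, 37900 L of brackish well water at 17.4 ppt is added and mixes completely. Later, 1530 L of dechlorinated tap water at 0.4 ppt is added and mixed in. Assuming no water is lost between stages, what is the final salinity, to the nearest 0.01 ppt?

20.56 ppt

By conservation of dissolved salt,
Initial salt = 39,300×24.4 = 958,920
After stage 1: salt = 958,920 + 37,900×17.4 = 1,618,380; volume = 77,200 L; S = 20.963 ppt
After stage 2: salt = 1,618,380 + 1,530×0.4 = 1,618,992; volume = 78,730 L
S = 1,618,992 / 78,730 = 20.5639 ppt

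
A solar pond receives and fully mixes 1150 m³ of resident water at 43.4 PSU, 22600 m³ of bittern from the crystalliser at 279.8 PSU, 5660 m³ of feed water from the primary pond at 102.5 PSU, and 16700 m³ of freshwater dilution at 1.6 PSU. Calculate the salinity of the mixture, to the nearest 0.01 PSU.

Weighted by volume,
salt = 1,150×43.4 + 22,600×279.8 + 5,660×102.5 + 16,700×1.6 = 49,910 + 6,323,480 + 580,150 + 26,720 = 6,980,260
volume = 1,150 + 22,600 + 5,660 + 16,700 = 46,110 m³
S = 6,980,260 / 46,110 = 151.3828 PSU

151.38 PSU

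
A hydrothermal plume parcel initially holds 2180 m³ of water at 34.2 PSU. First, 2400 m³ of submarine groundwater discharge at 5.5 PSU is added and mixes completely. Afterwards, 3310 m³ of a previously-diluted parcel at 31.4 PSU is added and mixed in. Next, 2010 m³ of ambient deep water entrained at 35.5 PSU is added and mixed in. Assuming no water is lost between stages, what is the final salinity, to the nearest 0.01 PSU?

26.57 PSU

Mass of salt is conserved:
Initial salt = 2,180×34.2 = 74,556
After stage 1: salt = 74,556 + 2,400×5.5 = 87,756; volume = 4,580 m³; S = 19.161 PSU
After stage 2: salt = 87,756 + 3,310×31.4 = 191,690; volume = 7,890 m³; S = 24.295 PSU
After stage 3: salt = 191,690 + 2,010×35.5 = 263,045; volume = 9,900 m³
S = 263,045 / 9,900 = 26.5702 PSU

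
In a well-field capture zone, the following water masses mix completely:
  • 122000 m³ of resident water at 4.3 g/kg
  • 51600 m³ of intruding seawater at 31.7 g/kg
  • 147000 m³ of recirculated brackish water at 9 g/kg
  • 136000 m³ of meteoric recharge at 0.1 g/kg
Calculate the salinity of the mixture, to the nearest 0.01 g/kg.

Salt balance:
salt = 122,000×4.3 + 51,600×31.7 + 147,000×9 + 136,000×0.1 = 524,600 + 1,635,720 + 1,323,000 + 13,600 = 3,496,920
volume = 122,000 + 51,600 + 147,000 + 136,000 = 456,600 m³
S = 3,496,920 / 456,600 = 7.6586 g/kg

7.66 g/kg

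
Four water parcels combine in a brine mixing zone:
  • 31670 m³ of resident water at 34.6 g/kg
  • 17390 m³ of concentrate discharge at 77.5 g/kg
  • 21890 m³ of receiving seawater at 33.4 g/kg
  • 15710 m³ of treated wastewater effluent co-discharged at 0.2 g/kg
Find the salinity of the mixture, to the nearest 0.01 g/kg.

36.67 g/kg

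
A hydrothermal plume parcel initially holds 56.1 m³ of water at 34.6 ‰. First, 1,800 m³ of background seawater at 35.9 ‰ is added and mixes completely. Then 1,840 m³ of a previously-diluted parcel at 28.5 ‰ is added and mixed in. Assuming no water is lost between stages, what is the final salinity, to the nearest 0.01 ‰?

Salt balance:
Initial salt = 56.1×34.6 = 1,941.06
After stage 1: salt = 1,941.06 + 1,800×35.9 = 66,561.06; volume = 1,856.1 m³; S = 35.861 ‰
After stage 2: salt = 66,561.06 + 1,840×28.5 = 119,001.06; volume = 3,696.1 m³
S = 119,001.06 / 3,696.1 = 32.1964 ‰

32.20 ‰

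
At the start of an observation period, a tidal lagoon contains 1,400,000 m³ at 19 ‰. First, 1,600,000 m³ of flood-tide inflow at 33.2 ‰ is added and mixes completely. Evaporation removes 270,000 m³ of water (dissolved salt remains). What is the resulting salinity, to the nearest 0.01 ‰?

After mixing: salt = 1,400,000×19 + 1,600,000×33.2 = 79,720,000; volume = 3,000,000 m³
After evaporation: salt unchanged = 79,720,000; volume = 3,000,000 − 270,000 = 2,730,000 m³
S = 79,720,000 / 2,730,000 = 29.2015 ‰

29.20 ‰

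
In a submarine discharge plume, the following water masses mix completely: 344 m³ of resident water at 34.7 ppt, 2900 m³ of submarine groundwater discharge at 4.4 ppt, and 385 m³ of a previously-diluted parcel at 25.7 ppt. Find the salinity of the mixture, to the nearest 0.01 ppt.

By conservation of dissolved salt,
salt = 344×34.7 + 2,900×4.4 + 385×25.7 = 11,936.8 + 12,760 + 9,894.5 = 34,591.3
volume = 344 + 2,900 + 385 = 3,629 m³
S = 34,591.3 / 3,629 = 9.5319 ppt

9.53 ppt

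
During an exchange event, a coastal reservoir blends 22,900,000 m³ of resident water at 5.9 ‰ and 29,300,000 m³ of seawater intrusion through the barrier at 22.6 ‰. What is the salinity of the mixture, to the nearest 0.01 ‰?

15.27 ‰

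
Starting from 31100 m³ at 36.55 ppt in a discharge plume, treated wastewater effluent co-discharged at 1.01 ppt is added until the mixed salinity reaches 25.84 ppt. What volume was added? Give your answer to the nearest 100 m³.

13400 m³

Salt balance: 31,100×36.55 + V×1.01 = (31,100+V)×25.84
1,136,705 + 1.01V = 803,624 + 25.84V
333,081 = 24.83V
V = 13,414.46 m³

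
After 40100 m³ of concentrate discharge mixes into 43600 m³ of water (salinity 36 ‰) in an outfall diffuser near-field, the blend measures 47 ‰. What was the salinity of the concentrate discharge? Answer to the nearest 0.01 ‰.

58.96 ‰

Salt balance: 43,600×36 + 40,100×S = 83,700×47
1,569,600 + 40,100·S = 3,933,900
S = (3,933,900 − 1,569,600) / 40,100 = 58.9601 ‰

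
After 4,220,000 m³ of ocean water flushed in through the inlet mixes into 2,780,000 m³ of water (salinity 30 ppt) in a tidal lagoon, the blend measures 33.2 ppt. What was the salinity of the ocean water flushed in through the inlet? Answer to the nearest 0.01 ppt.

35.31 ppt

Salt balance: 2,780,000×30 + 4,220,000×S = 7,000,000×33.2
83,400,000 + 4,220,000·S = 232,400,000
S = (232,400,000 − 83,400,000) / 4,220,000 = 35.3081 ppt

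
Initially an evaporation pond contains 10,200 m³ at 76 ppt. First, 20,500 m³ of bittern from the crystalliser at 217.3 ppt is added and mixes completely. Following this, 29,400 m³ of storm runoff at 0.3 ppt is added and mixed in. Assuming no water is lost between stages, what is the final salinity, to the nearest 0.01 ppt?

87.17 ppt

Salt balance:
Initial salt = 10,200×76 = 775,200
After stage 1: salt = 775,200 + 20,500×217.3 = 5,229,850; volume = 30,700 m³; S = 170.353 ppt
After stage 2: salt = 5,229,850 + 29,400×0.3 = 5,238,670; volume = 60,100 m³
S = 5,238,670 / 60,100 = 87.1659 ppt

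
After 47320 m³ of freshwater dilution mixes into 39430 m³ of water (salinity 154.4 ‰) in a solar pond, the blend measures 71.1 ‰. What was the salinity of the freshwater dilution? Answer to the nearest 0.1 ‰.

Salt balance: 39,430×154.4 + 47,320×S = 86,750×71.1
6,087,992 + 47,320·S = 6,167,925
S = (6,167,925 − 6,087,992) / 47,320 = 1.6892 ‰

1.7 ‰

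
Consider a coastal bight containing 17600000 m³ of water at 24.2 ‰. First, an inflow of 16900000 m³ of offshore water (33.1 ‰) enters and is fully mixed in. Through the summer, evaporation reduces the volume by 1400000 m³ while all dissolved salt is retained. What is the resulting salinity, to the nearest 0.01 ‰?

After mixing: salt = 17,600,000×24.2 + 16,900,000×33.1 = 985,310,000; volume = 34,500,000 m³
After evaporation: salt unchanged = 985,310,000; volume = 34,500,000 − 1,400,000 = 33,100,000 m³
S = 985,310,000 / 33,100,000 = 29.7677 ‰

29.77 ‰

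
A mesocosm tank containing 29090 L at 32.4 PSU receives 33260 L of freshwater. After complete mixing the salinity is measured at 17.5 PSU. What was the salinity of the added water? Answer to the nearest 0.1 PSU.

4.5 PSU

Salt balance: 29,090×32.4 + 33,260×S = 62,350×17.5
942,516 + 33,260·S = 1,091,125
S = (1,091,125 − 942,516) / 33,260 = 4.4681 PSU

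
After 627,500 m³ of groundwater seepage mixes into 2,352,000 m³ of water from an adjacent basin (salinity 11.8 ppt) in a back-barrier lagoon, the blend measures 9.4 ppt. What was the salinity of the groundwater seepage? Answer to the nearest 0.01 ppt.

Salt balance: 2,352,000×11.8 + 627,500×S = 2,979,500×9.4
27,753,600 + 627,500·S = 28,007,300
S = (28,007,300 − 27,753,600) / 627,500 = 0.4043 ppt

0.40 ppt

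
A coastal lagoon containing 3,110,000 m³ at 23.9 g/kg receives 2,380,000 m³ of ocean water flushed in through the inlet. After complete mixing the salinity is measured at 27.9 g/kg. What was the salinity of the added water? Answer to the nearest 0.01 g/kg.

33.13 g/kg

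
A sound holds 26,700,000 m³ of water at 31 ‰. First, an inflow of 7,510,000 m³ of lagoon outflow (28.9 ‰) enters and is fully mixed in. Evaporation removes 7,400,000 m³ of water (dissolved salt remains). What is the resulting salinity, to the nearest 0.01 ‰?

38.97 ‰

After mixing: salt = 26,700,000×31 + 7,510,000×28.9 = 1,044,739,000; volume = 34,210,000 m³
After evaporation: salt unchanged = 1,044,739,000; volume = 34,210,000 − 7,400,000 = 26,810,000 m³
S = 1,044,739,000 / 26,810,000 = 38.9683 ‰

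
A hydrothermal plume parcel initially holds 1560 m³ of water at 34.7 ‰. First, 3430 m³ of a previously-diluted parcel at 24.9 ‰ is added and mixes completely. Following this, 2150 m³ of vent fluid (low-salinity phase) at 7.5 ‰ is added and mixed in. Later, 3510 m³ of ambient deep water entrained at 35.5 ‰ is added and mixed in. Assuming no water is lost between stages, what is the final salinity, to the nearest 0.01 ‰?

26.32 ‰

By conservation of dissolved salt,
Initial salt = 1,560×34.7 = 54,132
After stage 1: salt = 54,132 + 3,430×24.9 = 139,539; volume = 4,990 m³; S = 27.964 ‰
After stage 2: salt = 139,539 + 2,150×7.5 = 155,664; volume = 7,140 m³; S = 21.802 ‰
After stage 3: salt = 155,664 + 3,510×35.5 = 280,269; volume = 10,650 m³
S = 280,269 / 10,650 = 26.3163 ‰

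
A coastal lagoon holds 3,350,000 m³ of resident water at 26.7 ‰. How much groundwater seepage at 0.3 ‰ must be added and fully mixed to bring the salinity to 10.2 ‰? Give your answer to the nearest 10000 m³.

5580000 m³

Salt balance: 3,350,000×26.7 + V×0.3 = (3,350,000+V)×10.2
89,445,000 + 0.3V = 34,170,000 + 10.2V
55,275,000 = 9.9V
V = 5,583,333.33 m³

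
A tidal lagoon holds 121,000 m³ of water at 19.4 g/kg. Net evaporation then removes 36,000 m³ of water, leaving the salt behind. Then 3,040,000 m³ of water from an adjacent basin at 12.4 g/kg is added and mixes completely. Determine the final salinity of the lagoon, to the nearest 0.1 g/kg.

After evaporation: salt = 121,000×19.4 = 2,347,400; volume = 121,000 − 36,000 = 85,000 m³
After mixing: salt = 2,347,400 + 3,040,000×12.4 = 40,043,400; volume = 85,000 + 3,040,000 = 3,125,000 m³
S = 40,043,400 / 3,125,000 = 12.8139 g/kg

12.8 g/kg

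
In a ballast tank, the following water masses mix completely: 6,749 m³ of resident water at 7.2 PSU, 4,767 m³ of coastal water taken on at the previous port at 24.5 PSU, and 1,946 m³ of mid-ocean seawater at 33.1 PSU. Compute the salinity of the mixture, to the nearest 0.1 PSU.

17.1 PSU

Weighted by volume,
salt = 6,749×7.2 + 4,767×24.5 + 1,946×33.1 = 48,592.8 + 116,791.5 + 64,412.6 = 229,796.9
volume = 6,749 + 4,767 + 1,946 = 13,462 m³
S = 229,796.9 / 13,462 = 17.07 PSU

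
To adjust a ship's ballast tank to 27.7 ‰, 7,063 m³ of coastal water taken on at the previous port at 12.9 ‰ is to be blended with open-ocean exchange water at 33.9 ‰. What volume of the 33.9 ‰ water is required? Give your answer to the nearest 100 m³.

16900 m³

Salt balance: 7,063×12.9 + V×33.9 = (7,063+V)×27.7
91,112.7 + 33.9V = 195,645.1 + 27.7V
104,532.4 = 6.2V
V = 16,860.06 m³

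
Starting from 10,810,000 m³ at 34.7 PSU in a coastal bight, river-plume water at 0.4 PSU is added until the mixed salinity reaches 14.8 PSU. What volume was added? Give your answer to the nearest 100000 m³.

Salt balance: 10,810,000×34.7 + V×0.4 = (10,810,000+V)×14.8
375,107,000 + 0.4V = 159,988,000 + 14.8V
215,119,000 = 14.4V
V = 14,938,819.44 m³

14900000 m³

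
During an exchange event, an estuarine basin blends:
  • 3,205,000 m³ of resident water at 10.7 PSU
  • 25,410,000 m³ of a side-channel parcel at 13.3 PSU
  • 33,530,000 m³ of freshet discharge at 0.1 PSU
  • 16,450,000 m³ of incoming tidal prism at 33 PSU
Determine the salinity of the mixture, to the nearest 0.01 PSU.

11.69 PSU

Total salt / total volume:
salt = 3,205,000×10.7 + 25,410,000×13.3 + 33,530,000×0.1 + 16,450,000×33 = 34,293,500 + 337,953,000 + 3,353,000 + 542,850,000 = 918,449,500
volume = 3,205,000 + 25,410,000 + 33,530,000 + 16,450,000 = 78,595,000 m³
S = 918,449,500 / 78,595,000 = 11.6859 PSU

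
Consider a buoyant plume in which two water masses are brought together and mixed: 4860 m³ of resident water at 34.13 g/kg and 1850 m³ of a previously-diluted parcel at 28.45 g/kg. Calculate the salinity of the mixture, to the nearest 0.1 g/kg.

By conservation of dissolved salt,
salt = 4,860×34.13 + 1,850×28.45 = 165,871.8 + 52,632.5 = 218,504.3
volume = 4,860 + 1,850 = 6,710 m³
S = 218,504.3 / 6,710 = 32.564 g/kg

32.6 g/kg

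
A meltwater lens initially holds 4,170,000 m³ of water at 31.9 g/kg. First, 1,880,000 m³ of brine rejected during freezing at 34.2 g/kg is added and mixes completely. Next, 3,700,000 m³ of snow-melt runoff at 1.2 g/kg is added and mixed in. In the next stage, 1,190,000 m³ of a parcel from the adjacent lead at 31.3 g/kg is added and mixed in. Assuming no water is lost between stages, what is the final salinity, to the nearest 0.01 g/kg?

21.85 g/kg

Weighted by volume,
Initial salt = 4,170,000×31.9 = 133,023,000
After stage 1: salt = 133,023,000 + 1,880,000×34.2 = 197,319,000; volume = 6,050,000 m³; S = 32.615 g/kg
After stage 2: salt = 197,319,000 + 3,700,000×1.2 = 201,759,000; volume = 9,750,000 m³; S = 20.693 g/kg
After stage 3: salt = 201,759,000 + 1,190,000×31.3 = 239,006,000; volume = 10,940,000 m³
S = 239,006,000 / 10,940,000 = 21.847 g/kg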